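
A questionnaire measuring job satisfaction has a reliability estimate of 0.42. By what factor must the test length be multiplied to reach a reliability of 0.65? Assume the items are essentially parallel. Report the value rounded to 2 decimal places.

2.56

Rearranging the Spearman-Brown formula for n,
n = r_target (1 − r_old) / [ r_old (1 − r_target) ]
n = 0.65(1 − 0.42) / [0.42(1 − 0.65)]
  = 0.3770 / 0.1470 = 2.5646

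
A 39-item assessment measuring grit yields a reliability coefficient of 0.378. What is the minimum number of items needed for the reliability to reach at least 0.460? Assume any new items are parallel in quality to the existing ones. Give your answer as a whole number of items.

n = [0.460 × 0.622] / [0.378 × 0.540]
  = 0.286120 / 0.204120 = 1.4017
1.4017 × 39 = 54.67 → 55 items

55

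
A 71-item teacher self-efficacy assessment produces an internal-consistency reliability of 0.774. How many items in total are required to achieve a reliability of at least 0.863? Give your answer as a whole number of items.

131

n = 0.863 × (1 − 0.774) / [ 0.774 × (1 − 0.863) ]
n = 0.195038 / 0.106038 ≈ 1.8393
Items needed = n × 71 = 1.8393 × 71 ≈ 130.59 → round up to 131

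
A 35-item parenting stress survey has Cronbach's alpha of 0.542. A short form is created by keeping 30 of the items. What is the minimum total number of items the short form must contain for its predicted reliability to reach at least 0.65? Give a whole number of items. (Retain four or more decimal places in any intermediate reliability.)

55

First, r for the 30-item form: n = 30/35 = 0.8571, so r_30 = 0.8571·0.542/(1 + (0.8571 − 1)·0.542) = 0.5035
Length factor from the short form to reach 0.65: n' = 0.65(1 − 0.5035) / [0.5035(1 − 0.65)] ≈ 1.8313
Items = 1.8313 × 30 ≈ 54.94 → 55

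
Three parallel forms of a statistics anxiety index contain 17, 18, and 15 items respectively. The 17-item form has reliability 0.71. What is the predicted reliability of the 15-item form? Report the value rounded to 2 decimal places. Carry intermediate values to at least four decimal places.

0.68

Only the ratio of lengths matters: n = 15/17 = 0.8824
r_{15} = n·r / (1 + (n − 1)·r) = 0.6265 / 0.9165 ≈ 0.6836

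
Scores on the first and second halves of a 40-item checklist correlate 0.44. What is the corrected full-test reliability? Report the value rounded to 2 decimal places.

0.61

The full test is twice the length of either half (n = 2).
r_full = 2r_hh / (1 + r_hh) = 2 × 0.44 / (1 + 0.44)
       = 0.8800 / 1.4400 = 0.6111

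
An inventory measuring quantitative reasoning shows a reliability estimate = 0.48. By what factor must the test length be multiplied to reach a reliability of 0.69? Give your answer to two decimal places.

n = 0.69(1 − 0.48) / [0.48(1 − 0.69)]
n = 0.3588 / 0.1488 ≈ 2.4113

2.41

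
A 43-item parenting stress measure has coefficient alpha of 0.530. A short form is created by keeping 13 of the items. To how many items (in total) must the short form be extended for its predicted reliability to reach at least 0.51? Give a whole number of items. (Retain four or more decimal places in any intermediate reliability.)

Short-form reliability: n = 13/43 = 0.3023; r_13 = n·r/(1+(n−1)r) ≈ 0.2542
Then solve for n' with r_old = 0.2542, r_target = 0.51: n' = 0.51(1 − 0.2542)/[0.2542(1 − 0.51)] = 3.0537
Items = 3.0537 × 13 ≈ 39.70 → 40

40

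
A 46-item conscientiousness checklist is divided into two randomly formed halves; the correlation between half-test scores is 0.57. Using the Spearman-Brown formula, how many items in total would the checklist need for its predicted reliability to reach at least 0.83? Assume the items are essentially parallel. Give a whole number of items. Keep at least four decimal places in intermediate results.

Corrected full-test reliability: r_full = 2 × 0.57 / (1 + 0.57) ≈ 0.7261
Solve Spearman-Brown for n: n = 0.83(1 − 0.7261) / [0.7261(1 − 0.83)] = 1.8417
Items = 1.8417 × 46 ≈ 84.72 → 85

85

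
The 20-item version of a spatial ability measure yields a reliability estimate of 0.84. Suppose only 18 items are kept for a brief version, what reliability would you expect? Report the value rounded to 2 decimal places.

n = 18/20 = 0.9
r_new = (0.9 × 0.84) / (1 + (0.9 − 1) × 0.84)
r_new = 0.7560 / 0.9160 ≈ 0.8253

0.83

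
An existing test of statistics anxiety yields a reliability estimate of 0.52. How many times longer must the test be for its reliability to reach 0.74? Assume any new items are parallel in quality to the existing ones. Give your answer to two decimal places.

Invert Spearman-Brown to solve for n:
n = r*(1 − r) / [ r (1 − r*) ]
n = 0.74 × (1 − 0.52) / [ 0.52 × (1 − 0.74) ]
n = 0.3552 / 0.1352 ≈ 2.6272

2.63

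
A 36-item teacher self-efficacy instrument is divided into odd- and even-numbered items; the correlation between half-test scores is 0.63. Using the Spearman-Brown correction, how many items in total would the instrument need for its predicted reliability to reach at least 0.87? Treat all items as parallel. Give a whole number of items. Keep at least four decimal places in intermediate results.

r_full = 2(0.63)/(1 + 0.63) = 0.7730
n = r_tgt(1 − r_full) / [r_full(1 − r_tgt)] = 0.87 × 0.2270 / (0.7730 × 0.13) ≈ 1.9653
Items = 1.9653 × 36 ≈ 70.75 → 71

71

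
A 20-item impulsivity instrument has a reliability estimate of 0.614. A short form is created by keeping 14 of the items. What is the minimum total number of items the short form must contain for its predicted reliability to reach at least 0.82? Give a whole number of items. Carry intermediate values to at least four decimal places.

58

First, r for the 14-item form: n = 14/20 = 0.7000, so r_14 = 0.7000·0.614/(1 + (0.7000 − 1)·0.614) = 0.5268
Length factor from the short form to reach 0.82: n' = 0.82(1 − 0.5268) / [0.5268(1 − 0.82)] ≈ 4.0920
Total items = 4.0920 × 14 = 57.29, rounded up to 58.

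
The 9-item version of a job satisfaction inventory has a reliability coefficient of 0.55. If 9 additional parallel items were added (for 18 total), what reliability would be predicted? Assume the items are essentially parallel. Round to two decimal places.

0.71

Length ratio n = 18/9 = 2
r_new = 2·0.55 / [1 + (2 − 1)·0.55]
     = 1.1000 / 1.5500 = 0.7097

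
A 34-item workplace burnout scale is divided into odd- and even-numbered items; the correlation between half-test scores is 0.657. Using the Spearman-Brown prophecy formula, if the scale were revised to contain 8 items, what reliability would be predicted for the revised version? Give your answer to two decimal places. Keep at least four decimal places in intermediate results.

0.47

First correct the split-half correlation to full-test reliability: r_full = 2 × 0.657 / (1 + 0.657) ≈ 0.7930
Then adjust to 8 items: n = 8/34 = 0.2353
r_new = n·r_full / (1 + (n − 1)·r_full) = 0.1866 / 0.3936 ≈ 0.4741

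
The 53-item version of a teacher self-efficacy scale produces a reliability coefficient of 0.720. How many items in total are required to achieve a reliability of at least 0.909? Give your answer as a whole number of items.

206

Rearranging the Spearman-Brown formula for n,
n = r*(1 − r) / [ r (1 − r*) ]
n = [0.909 × 0.280] / [0.720 × 0.091]
  = 0.254520 / 0.065520 = 3.8846
3.8846 × 53 = 205.88 → 206 items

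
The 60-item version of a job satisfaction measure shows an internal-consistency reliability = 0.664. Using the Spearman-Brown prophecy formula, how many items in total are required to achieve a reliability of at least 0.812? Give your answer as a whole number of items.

132

Spearman-Brown solved for the length factor n:
n = r*(1 − r) / [ r (1 − r*) ]
n = [0.812 × 0.336] / [0.664 × 0.188]
n = 0.272832 / 0.124832 ≈ 2.1856
Items needed = n × 60 = 2.1856 × 60 ≈ 131.14 → round up to 132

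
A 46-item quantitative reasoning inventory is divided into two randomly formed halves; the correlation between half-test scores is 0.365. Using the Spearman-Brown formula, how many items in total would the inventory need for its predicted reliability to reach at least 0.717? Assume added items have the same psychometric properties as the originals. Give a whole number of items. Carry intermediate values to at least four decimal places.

102

Corrected full-test reliability: r_full = 2 × 0.365 / (1 + 0.365) ≈ 0.5348
Solve Spearman-Brown for n: n = 0.717(1 − 0.5348) / [0.5348(1 − 0.717)] = 2.2038
Items = 2.2038 × 46 ≈ 101.37 → 102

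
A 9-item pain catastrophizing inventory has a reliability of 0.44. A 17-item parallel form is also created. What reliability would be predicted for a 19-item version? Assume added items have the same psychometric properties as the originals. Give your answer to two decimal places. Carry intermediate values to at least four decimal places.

0.62

Only the ratio of lengths matters: n = 19/9 = 2.1111
r_{19} = n·r / (1 + (n − 1)·r) = 0.9289 / 1.4889 ≈ 0.6239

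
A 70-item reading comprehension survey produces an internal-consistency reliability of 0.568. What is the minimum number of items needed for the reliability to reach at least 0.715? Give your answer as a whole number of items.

Rearranging the Spearman-Brown formula for n,
n = r*(1 − r) / [ r (1 − r*) ]
n = [0.715 × 0.432] / [0.568 × 0.285]
  = 0.308880 / 0.161880 = 1.9081
Items needed = n × 70 = 1.9081 × 70 ≈ 133.57 → round up to 134

134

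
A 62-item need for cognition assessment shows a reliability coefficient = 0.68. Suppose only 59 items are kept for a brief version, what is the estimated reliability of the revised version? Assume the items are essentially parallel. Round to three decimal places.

0.669

The new length is 59/62 = 0.9516 times the old.
Spearman-Brown: r_new = n·r / (1 + (n − 1)·r)
r_new = (0.9516 × 0.68) / (1 + (0.9516 − 1) × 0.68)
r_new = 0.6471 / 0.9671 ≈ 0.6691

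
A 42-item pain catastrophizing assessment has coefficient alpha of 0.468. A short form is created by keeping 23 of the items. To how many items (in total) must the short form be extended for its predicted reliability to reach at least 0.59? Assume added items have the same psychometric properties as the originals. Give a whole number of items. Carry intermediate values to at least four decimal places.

69

First, r for the 23-item form: n = 23/42 = 0.5476, so r_23 = 0.5476·0.468/(1 + (0.5476 − 1)·0.468) = 0.3251
Length factor from the short form to reach 0.59: n' = 0.59(1 − 0.3251) / [0.3251(1 − 0.59)] ≈ 2.9874
Total items = 2.9874 × 23 = 68.71, rounded up to 69.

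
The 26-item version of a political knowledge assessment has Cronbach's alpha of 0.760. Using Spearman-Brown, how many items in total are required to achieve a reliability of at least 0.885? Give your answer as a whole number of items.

n = 0.885 × (1 − 0.760) / [ 0.760 × (1 − 0.885) ]
  = 0.212400 / 0.087400 = 2.4302
Items needed = n × 26 = 2.4302 × 26 ≈ 63.19 → round up to 64

64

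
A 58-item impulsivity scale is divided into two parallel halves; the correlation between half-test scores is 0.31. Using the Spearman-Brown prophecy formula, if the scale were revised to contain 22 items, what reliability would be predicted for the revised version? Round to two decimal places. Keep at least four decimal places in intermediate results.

0.25

First correct the split-half correlation to full-test reliability: r_full = 2 × 0.31 / (1 + 0.31) ≈ 0.4733
Length factor from 58 to 22 items: n = 22/58 = 0.3793
r_new = n·r_full / (1 + (n − 1)·r_full) = 0.1795 / 0.7062 ≈ 0.2542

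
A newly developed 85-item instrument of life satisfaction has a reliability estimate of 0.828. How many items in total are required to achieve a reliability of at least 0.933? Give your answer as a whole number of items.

246

n = 0.933 × (1 − 0.828) / [ 0.828 × (1 − 0.933) ]
  = 0.160476 / 0.055476 = 2.8927
2.8927 × 85 = 245.88 → 246 items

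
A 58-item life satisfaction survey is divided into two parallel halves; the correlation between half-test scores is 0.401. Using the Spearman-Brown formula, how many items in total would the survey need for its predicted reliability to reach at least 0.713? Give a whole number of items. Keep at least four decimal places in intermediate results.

r_full = 2(0.401)/(1 + 0.401) = 0.5724
Solve Spearman-Brown for n: n = 0.713(1 − 0.5724) / [0.5724(1 − 0.713)] = 1.8559
Required items = 1.8559 × 58 = 107.64, so 108 items.

108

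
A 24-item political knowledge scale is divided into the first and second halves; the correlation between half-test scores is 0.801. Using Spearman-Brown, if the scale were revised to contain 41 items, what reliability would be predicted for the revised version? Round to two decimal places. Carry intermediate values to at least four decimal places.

0.93

Spearman-Brown correction (n = 2): r_full = 2·0.801/(1 + 0.801) = 0.8895
Length factor from 24 to 41 items: n = 41/24 = 1.7083
r_new = n·r_full / (1 + (n − 1)·r_full) = 1.5195 / 1.6300 ≈ 0.9322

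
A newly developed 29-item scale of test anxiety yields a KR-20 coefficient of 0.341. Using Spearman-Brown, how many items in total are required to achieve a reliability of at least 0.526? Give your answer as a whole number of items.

63

n = 0.526 × (1 − 0.341) / [ 0.341 × (1 − 0.526) ]
  = 0.346634 / 0.161634 = 2.1446
Items needed = n × 29 = 2.1446 × 29 ≈ 62.19 → round up to 63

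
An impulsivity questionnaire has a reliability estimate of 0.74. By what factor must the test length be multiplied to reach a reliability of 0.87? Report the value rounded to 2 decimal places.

2.35

n = 0.87 × (1 − 0.74) / [ 0.74 × (1 − 0.87) ]
n = 0.2262 / 0.0962 ≈ 2.3514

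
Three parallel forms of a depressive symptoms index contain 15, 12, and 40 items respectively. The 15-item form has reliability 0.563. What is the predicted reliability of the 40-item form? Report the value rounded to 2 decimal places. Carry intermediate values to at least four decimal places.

0.77

The 12-item form is not needed; work directly from the 15-item form with n = 40/15 = 2.6667.
r_{40} = n·r / (1 + (n − 1)·r) = 1.5014 / 1.9384 ≈ 0.7746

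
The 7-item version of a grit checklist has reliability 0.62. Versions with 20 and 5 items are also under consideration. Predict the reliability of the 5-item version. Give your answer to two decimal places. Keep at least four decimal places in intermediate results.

Only the ratio of lengths matters: n = 5/7 = 0.7143
r_{5} = n·r / (1 + (n − 1)·r) = 0.4429 / 0.8229 ≈ 0.5382

0.54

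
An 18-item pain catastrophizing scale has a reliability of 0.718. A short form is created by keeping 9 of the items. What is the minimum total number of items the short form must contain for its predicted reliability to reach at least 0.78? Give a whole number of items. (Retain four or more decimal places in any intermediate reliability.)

First, r for the 9-item form: n = 9/18 = 0.5000, so r_9 = 0.5000·0.718/(1 + (0.5000 − 1)·0.718) = 0.5601
Then solve for n' with r_old = 0.5601, r_target = 0.78: n' = 0.78(1 − 0.5601)/[0.5601(1 − 0.78)] = 2.7846
Total items = 2.7846 × 9 = 25.06, rounded up to 26.

26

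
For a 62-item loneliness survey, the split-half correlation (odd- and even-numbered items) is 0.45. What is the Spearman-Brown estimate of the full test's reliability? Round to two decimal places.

Each half is half the length of the full test, so the full test is n = 2 times a half.
r_full = 2r_hh / (1 + r_hh) = 2 × 0.45 / (1 + 0.45)
r_full = 0.9000 / 1.4500 ≈ 0.6207

0.62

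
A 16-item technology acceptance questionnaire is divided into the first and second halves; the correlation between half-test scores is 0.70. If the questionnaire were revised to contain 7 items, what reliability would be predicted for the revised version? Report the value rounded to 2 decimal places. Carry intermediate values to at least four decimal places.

Spearman-Brown correction (n = 2): r_full = 2·0.70/(1 + 0.70) = 0.8235
Then adjust to 7 items: n = 7/16 = 0.4375
r_new = n·r_full / (1 + (n − 1)·r_full) = 0.3603 / 0.5368 ≈ 0.6712

0.67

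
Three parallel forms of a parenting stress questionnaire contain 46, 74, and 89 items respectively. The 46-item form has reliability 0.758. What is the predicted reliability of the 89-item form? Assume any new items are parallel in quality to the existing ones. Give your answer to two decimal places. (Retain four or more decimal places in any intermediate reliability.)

The 74-item form is not needed; work directly from the 46-item form with n = 89/46 = 1.9348.
r_{89} = n·r / (1 + (n − 1)·r) = 1.4666 / 1.7086 ≈ 0.8584

0.86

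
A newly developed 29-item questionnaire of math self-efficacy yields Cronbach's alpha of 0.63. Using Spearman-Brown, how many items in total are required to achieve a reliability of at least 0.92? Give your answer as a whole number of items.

n = 0.92(1 − 0.63) / [0.63(1 − 0.92)]
n = 0.3404 / 0.0504 ≈ 6.7540
Items needed = n × 29 = 6.7540 × 29 ≈ 195.87 → round up to 196

196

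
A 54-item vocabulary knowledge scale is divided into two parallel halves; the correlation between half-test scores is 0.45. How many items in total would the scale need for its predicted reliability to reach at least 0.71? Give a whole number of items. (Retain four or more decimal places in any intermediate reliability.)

Corrected full-test reliability: r_full = 2 × 0.45 / (1 + 0.45) ≈ 0.6207
n = r_tgt(1 − r_full) / [r_full(1 − r_tgt)] = 0.71 × 0.3793 / (0.6207 × 0.29) ≈ 1.4961
Items = 1.4961 × 54 ≈ 80.79 → 81

81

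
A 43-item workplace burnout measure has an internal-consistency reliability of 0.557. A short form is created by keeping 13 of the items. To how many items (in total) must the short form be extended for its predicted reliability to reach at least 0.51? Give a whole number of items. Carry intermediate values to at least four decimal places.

36

First, r for the 13-item form: n = 13/43 = 0.3023, so r_13 = 0.3023·0.557/(1 + (0.3023 − 1)·0.557) = 0.2754
Then solve for n' with r_old = 0.2754, r_target = 0.51: n' = 0.51(1 − 0.2754)/[0.2754(1 − 0.51)] = 2.7385
Total items = 2.7385 × 13 = 35.60, rounded up to 36.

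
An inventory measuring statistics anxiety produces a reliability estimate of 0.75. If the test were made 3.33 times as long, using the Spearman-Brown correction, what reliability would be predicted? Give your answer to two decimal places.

By Spearman-Brown, r_new = n r / (1 + (n − 1) r).
r_new = 3.33·0.75 / [1 + (3.33 − 1)·0.75]
r_new = 2.4975 / 2.7475 ≈ 0.9090

0.91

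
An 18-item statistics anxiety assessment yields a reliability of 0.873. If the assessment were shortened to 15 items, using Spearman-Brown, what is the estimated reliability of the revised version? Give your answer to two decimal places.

0.85

n = 15/18 = 0.8333
Spearman-Brown: r_new = n·r / (1 + (n − 1)·r)
r_new = 0.8333·0.873 / [1 + (0.8333 − 1)·0.873]
r_new = 0.7275 / 0.8545 ≈ 0.8514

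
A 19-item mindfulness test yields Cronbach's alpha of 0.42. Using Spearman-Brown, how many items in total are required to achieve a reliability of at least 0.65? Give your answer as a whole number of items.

49

Rearranging the Spearman-Brown formula for n,
n = r_target (1 − r_old) / [ r_old (1 − r_target) ]
n = 0.65(1 − 0.42) / [0.42(1 − 0.65)]
n = 0.3770 / 0.1470 ≈ 2.5646
Items needed = n × 19 = 2.5646 × 19 ≈ 48.73 → round up to 49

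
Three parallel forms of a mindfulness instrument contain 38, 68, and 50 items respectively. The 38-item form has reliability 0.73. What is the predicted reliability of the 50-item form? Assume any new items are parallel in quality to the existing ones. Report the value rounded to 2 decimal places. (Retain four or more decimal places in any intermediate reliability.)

0.78

The 68-item form is not needed; work directly from the 38-item form with n = 50/38 = 1.3158.
r_{50} = n·r / (1 + (n − 1)·r) = 0.9605 / 1.2305 ≈ 0.7806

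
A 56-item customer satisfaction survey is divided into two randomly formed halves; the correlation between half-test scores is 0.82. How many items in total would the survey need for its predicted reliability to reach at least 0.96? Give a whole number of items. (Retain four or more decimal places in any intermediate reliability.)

148

r_full = 2(0.82)/(1 + 0.82) = 0.9011
n = r_tgt(1 − r_full) / [r_full(1 − r_tgt)] = 0.96 × 0.0989 / (0.9011 × 0.04) ≈ 2.6341
Items = 2.6341 × 56 ≈ 147.51 → 148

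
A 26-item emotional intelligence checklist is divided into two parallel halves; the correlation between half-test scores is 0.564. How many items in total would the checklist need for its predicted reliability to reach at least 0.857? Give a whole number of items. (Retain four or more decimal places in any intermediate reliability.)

Corrected full-test reliability: r_full = 2 × 0.564 / (1 + 0.564) ≈ 0.7212
Solve Spearman-Brown for n: n = 0.857(1 − 0.7212) / [0.7212(1 − 0.857)] = 2.3168
Required items = 2.3168 × 26 = 60.24, so 61 items.

61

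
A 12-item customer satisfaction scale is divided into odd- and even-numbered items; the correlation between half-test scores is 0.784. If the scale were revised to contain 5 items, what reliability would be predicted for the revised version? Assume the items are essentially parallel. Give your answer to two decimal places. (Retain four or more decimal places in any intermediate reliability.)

Full-test reliability from the split-half r: r_full = 2(0.784)/(1 + 0.784) = 0.8789
Then adjust to 5 items: n = 5/12 = 0.4167
r_new = n·r_full / (1 + (n − 1)·r_full) = 0.3662 / 0.4873 ≈ 0.7515

0.75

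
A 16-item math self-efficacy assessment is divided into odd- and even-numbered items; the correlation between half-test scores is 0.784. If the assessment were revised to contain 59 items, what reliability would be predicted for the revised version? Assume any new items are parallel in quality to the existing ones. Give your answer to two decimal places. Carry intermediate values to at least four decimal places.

Spearman-Brown correction (n = 2): r_full = 2·0.784/(1 + 0.784) = 0.8789
Then adjust to 59 items: n = 59/16 = 3.6875
r_new = n·r_full / (1 + (n − 1)·r_full) = 3.2409 / 3.3620 ≈ 0.9640

0.96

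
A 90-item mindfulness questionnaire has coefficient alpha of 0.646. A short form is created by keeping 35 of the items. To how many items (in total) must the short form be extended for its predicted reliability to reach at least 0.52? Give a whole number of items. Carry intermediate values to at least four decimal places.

54

First, r for the 35-item form: n = 35/90 = 0.3889, so r_35 = 0.3889·0.646/(1 + (0.3889 − 1)·0.646) = 0.4151
Then solve for n' with r_old = 0.4151, r_target = 0.52: n' = 0.52(1 − 0.4151)/[0.4151(1 − 0.52)] = 1.5265
Items = 1.5265 × 35 ≈ 53.43 → 54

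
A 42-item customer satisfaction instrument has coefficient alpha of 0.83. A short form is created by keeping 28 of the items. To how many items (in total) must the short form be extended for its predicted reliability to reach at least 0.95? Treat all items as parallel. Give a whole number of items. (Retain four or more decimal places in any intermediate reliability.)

First, r for the 28-item form: n = 28/42 = 0.6667, so r_28 = 0.6667·0.83/(1 + (0.6667 − 1)·0.83) = 0.7650
Length factor from the short form to reach 0.95: n' = 0.95(1 − 0.7650) / [0.7650(1 − 0.95)] ≈ 5.8366
Items = 5.8366 × 28 ≈ 163.42 → 164

164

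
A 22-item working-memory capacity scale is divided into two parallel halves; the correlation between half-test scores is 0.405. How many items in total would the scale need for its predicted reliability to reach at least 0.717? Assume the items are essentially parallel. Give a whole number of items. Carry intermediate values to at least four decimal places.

Corrected full-test reliability: r_full = 2 × 0.405 / (1 + 0.405) ≈ 0.5765
n = r_tgt(1 − r_full) / [r_full(1 − r_tgt)] = 0.717 × 0.4235 / (0.5765 × 0.283) ≈ 1.8612
Required items = 1.8612 × 22 = 40.95, so 41 items.

41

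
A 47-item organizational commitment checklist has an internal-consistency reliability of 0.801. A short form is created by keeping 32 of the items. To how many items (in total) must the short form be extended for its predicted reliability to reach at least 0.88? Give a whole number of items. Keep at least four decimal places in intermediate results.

Short-form reliability: n = 32/47 = 0.6809; r_32 = n·r/(1+(n−1)r) ≈ 0.7327
Then solve for n' with r_old = 0.7327, r_target = 0.88: n' = 0.88(1 − 0.7327)/[0.7327(1 − 0.88)] = 2.6753
Total items = 2.6753 × 32 = 85.61, rounded up to 86.

86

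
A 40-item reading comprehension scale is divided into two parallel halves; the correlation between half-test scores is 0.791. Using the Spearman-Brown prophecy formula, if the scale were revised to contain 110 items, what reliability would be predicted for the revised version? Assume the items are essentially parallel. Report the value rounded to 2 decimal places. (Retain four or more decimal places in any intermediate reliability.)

0.95

Full-test reliability from the split-half r: r_full = 2(0.791)/(1 + 0.791) = 0.8833
Then adjust to 110 items: n = 110/40 = 2.7500
r_new = n·r_full / (1 + (n − 1)·r_full) = 2.4291 / 2.5458 ≈ 0.9542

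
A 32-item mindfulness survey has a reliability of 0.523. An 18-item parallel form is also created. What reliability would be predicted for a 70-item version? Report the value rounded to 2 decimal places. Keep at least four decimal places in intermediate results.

0.71

Only the ratio of lengths matters: n = 70/32 = 2.1875
r_{70} = n·r / (1 + (n − 1)·r) = 1.1441 / 1.6211 ≈ 0.7058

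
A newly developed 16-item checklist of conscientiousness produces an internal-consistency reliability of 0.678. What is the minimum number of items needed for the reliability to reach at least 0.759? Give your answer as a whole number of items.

Rearranging the Spearman-Brown formula for n,
n = r*(1 − r) / [ r (1 − r*) ]
n = 0.759 × (1 − 0.678) / [ 0.678 × (1 − 0.759) ]
  = 0.244398 / 0.163398 = 1.4957
So the test needs 1.4957 × 16 ≈ 23.93 items; rounding up, 24.

24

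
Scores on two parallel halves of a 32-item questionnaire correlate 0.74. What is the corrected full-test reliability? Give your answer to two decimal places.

The full test is twice the length of either half (n = 2).
r_full = 2(0.74) / (1 + 0.74)
       = 1.4800 / 1.7400 = 0.8506

0.85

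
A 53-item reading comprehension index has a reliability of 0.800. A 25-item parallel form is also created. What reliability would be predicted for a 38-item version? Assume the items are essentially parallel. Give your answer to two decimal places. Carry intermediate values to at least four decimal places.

0.74

The 25-item form is not needed; work directly from the 53-item form with n = 38/53 = 0.7170.
r_{38} = n·r / (1 + (n − 1)·r) = 0.5736 / 0.7736 ≈ 0.7415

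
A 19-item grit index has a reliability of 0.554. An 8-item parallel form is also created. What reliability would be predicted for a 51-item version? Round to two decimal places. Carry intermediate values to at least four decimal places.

The 8-item form is not needed; work directly from the 19-item form with n = 51/19 = 2.6842.
r_{51} = n·r / (1 + (n − 1)·r) = 1.4870 / 1.9330 ≈ 0.7693

0.77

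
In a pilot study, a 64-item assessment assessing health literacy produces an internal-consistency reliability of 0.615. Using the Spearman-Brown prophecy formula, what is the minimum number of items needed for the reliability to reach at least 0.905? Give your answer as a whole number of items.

382

Invert Spearman-Brown to solve for n:
n = r*(1 − r) / [ r (1 − r*) ]
n = 0.905(1 − 0.615) / [0.615(1 − 0.905)]
  = 0.348425 / 0.058425 = 5.9636
5.9636 × 64 = 381.67 → 382 items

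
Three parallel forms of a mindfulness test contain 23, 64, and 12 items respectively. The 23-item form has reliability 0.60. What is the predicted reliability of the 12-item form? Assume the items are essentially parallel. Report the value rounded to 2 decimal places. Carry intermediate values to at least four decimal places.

0.44

Only the ratio of lengths matters: n = 12/23 = 0.5217
r_{12} = n·r / (1 + (n − 1)·r) = 0.3130 / 0.7130 ≈ 0.4390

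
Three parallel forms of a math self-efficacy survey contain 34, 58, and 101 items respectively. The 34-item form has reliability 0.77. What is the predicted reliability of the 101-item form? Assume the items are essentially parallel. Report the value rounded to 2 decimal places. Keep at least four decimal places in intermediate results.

0.91

The 58-item form is not needed; work directly from the 34-item form with n = 101/34 = 2.9706.
r_{101} = n·r / (1 + (n − 1)·r) = 2.2874 / 2.5174 ≈ 0.9086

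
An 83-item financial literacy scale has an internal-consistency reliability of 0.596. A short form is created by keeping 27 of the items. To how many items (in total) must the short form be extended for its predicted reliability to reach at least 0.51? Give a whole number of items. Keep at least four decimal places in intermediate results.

59

Short-form reliability: n = 27/83 = 0.3253; r_27 = n·r/(1+(n−1)r) ≈ 0.3243
Then solve for n' with r_old = 0.3243, r_target = 0.51: n' = 0.51(1 − 0.3243)/[0.3243(1 − 0.51)] = 2.1686
Items = 2.1686 × 27 ≈ 58.55 → 59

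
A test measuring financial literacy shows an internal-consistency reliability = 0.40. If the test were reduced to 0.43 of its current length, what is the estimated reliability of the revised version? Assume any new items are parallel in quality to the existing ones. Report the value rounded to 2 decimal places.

0.22

Spearman-Brown: r_new = n·r / (1 + (n − 1)·r)
r_new = (0.43 × 0.40) / (1 + (0.43 − 1) × 0.40)
     = 0.1720 / 0.7720 = 0.2228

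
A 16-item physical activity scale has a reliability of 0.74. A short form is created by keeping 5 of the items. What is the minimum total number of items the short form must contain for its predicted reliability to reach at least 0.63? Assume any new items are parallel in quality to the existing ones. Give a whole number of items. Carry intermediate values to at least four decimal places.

10

Short-form reliability: n = 5/16 = 0.3125; r_5 = n·r/(1+(n−1)r) ≈ 0.4707
Length factor from the short form to reach 0.63: n' = 0.63(1 − 0.4707) / [0.4707(1 − 0.63)] ≈ 1.9147
Items = 1.9147 × 5 ≈ 9.57 → 10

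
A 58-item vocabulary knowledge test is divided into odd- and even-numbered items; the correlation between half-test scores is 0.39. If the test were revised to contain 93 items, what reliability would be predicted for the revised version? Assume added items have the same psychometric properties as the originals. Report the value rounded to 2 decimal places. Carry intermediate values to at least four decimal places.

Spearman-Brown correction (n = 2): r_full = 2·0.39/(1 + 0.39) = 0.5612
Length factor from 58 to 93 items: n = 93/58 = 1.6034
r_new = n·r_full / (1 + (n − 1)·r_full) = 0.8998 / 1.3386 ≈ 0.6722

0.67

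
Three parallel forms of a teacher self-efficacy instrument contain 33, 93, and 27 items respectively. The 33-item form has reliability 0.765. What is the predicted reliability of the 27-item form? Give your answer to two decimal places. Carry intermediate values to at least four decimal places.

0.73

Only the ratio of lengths matters: n = 27/33 = 0.8182
r_{27} = n·r / (1 + (n − 1)·r) = 0.6259 / 0.8609 ≈ 0.7270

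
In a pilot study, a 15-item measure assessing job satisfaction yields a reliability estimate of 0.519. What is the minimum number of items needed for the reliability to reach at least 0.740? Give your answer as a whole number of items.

Rearranging the Spearman-Brown formula for n,
n = r*(1 − r) / [ r (1 − r*) ]
n = 0.740 × (1 − 0.519) / [ 0.519 × (1 − 0.740) ]
n = 0.355940 / 0.134940 ≈ 2.6378
Items needed = n × 15 = 2.6378 × 15 ≈ 39.57 → round up to 40

40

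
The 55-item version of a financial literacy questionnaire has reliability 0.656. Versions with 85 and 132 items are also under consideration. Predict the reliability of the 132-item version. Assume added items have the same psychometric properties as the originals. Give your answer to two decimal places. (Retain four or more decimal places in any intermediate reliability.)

0.82

The 85-item form is not needed; work directly from the 55-item form with n = 132/55 = 2.4000.
r_{132} = n·r / (1 + (n − 1)·r) = 1.5744 / 1.9184 ≈ 0.8207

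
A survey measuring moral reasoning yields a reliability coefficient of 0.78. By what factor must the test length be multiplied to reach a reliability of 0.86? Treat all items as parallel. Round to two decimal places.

1.73

Spearman-Brown solved for the length factor n:
n = r*(1 − r) / [ r (1 − r*) ]
n = 0.86 × (1 − 0.78) / [ 0.78 × (1 − 0.86) ]
n = 0.1892 / 0.1092 ≈ 1.7326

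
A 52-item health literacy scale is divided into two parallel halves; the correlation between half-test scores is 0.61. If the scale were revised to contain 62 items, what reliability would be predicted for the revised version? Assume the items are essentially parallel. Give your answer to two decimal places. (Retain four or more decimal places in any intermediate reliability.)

First correct the split-half correlation to full-test reliability: r_full = 2 × 0.61 / (1 + 0.61) ≈ 0.7578
Then adjust to 62 items: n = 62/52 = 1.1923
r_new = n·r_full / (1 + (n − 1)·r_full) = 0.9035 / 1.1457 ≈ 0.7886

0.79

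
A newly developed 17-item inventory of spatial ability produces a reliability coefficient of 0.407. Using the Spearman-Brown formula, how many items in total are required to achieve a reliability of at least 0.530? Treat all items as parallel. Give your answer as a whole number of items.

28

n = 0.530 × (1 − 0.407) / [ 0.407 × (1 − 0.530) ]
n = 0.314290 / 0.191290 ≈ 1.6430
1.6430 × 17 = 27.93 → 28 items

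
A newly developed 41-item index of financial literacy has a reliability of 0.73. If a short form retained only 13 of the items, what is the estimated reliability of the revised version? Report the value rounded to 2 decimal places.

Length ratio n = 13/41 = 0.3171
r_new = (0.3171 × 0.73) / (1 + (0.3171 − 1) × 0.73)
r_new = 0.2315 / 0.5015 ≈ 0.4616

0.46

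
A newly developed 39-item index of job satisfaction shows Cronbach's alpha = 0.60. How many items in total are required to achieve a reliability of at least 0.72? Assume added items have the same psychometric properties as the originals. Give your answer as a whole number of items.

67

Rearranging the Spearman-Brown formula for n,
n = r_target (1 − r_old) / [ r_old (1 − r_target) ]
n = 0.72 × (1 − 0.60) / [ 0.60 × (1 − 0.72) ]
n = 0.2880 / 0.1680 ≈ 1.7143
Items needed = n × 39 = 1.7143 × 39 ≈ 66.86 → round up to 67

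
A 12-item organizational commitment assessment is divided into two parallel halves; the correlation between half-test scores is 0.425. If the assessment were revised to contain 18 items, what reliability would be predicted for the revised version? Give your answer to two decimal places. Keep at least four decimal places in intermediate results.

0.69

Full-test reliability from the split-half r: r_full = 2(0.425)/(1 + 0.425) = 0.5965
Length factor from 12 to 18 items: n = 18/12 = 1.5000
r_new = n·r_full / (1 + (n − 1)·r_full) = 0.8948 / 1.2982 ≈ 0.6893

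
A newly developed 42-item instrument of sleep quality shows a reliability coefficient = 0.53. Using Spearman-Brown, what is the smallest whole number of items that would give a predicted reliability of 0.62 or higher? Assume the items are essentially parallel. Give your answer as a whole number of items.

Rearranging the Spearman-Brown formula for n,
n = r*(1 − r) / [ r (1 − r*) ]
n = 0.62 × (1 − 0.53) / [ 0.53 × (1 − 0.62) ]
n = 0.2914 / 0.2014 ≈ 1.4469
Items needed = n × 42 = 1.4469 × 42 ≈ 60.77 → round up to 61

61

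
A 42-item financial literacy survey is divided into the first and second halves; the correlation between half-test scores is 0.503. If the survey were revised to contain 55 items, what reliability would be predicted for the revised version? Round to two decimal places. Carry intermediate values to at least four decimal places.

Spearman-Brown correction (n = 2): r_full = 2·0.503/(1 + 0.503) = 0.6693
Length factor from 42 to 55 items: n = 55/42 = 1.3095
r_new = n·r_full / (1 + (n − 1)·r_full) = 0.8764 / 1.2071 ≈ 0.7260

0.73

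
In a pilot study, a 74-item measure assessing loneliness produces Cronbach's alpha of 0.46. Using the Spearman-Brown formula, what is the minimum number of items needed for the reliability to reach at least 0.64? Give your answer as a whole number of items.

155

Invert Spearman-Brown to solve for n:
n = r*(1 − r) / [ r (1 − r*) ]
n = 0.64(1 − 0.46) / [0.46(1 − 0.64)]
n = 0.3456 / 0.1656 ≈ 2.0870
Items needed = n × 74 = 2.0870 × 74 ≈ 154.44 → round up to 155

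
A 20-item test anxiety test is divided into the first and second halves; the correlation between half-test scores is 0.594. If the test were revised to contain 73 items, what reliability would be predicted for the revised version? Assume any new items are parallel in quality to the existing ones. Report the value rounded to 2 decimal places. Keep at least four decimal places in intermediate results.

Spearman-Brown correction (n = 2): r_full = 2·0.594/(1 + 0.594) = 0.7453
Then adjust to 73 items: n = 73/20 = 3.6500
r_new = n·r_full / (1 + (n − 1)·r_full) = 2.7203 / 2.9750 ≈ 0.9144

0.91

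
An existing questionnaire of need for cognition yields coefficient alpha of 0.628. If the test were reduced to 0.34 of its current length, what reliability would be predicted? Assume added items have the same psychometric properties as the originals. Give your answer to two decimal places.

0.36

r_new = (0.34 × 0.628) / (1 + (0.34 − 1) × 0.628)
r_new = 0.2135 / 0.5855 ≈ 0.3646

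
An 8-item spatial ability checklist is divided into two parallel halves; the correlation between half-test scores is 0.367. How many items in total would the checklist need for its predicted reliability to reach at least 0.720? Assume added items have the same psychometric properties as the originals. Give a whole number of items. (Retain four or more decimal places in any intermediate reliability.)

18

r_full = 2(0.367)/(1 + 0.367) = 0.5369
Solve Spearman-Brown for n: n = 0.720(1 − 0.5369) / [0.5369(1 − 0.720)] = 2.2180
Required items = 2.2180 × 8 = 17.74, so 18 items.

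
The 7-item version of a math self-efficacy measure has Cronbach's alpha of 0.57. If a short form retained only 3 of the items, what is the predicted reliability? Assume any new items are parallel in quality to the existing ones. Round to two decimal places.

0.36

n = 3/7 = 0.4286
Apply the Spearman-Brown prophecy formula, r' = nr / [1 + (n − 1)r]:
r_new = 0.4286·0.57 / [1 + (0.4286 − 1)·0.57]
     = 0.2443 / 0.6743 = 0.3623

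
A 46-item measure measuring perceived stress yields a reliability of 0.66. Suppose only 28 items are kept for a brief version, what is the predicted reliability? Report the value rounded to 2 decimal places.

n = 28/46 = 0.6087
Apply the Spearman-Brown prophecy formula, r' = nr / [1 + (n − 1)r]:
r_new = 0.6087·0.66 / [1 + (0.6087 − 1)·0.66]
r_new = 0.4017 / 0.7417 ≈ 0.5416

0.54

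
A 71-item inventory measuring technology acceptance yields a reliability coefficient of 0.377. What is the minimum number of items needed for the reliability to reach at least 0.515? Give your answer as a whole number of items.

125

n = [0.515 × 0.623] / [0.377 × 0.485]
  = 0.320845 / 0.182845 = 1.7547
Items needed = n × 71 = 1.7547 × 71 ≈ 124.58 → round up to 125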